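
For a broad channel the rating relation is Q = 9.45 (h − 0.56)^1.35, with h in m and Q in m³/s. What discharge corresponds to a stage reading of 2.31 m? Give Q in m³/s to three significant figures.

20.1 m³/s

Q = 9.45 × (2.31 − 0.56)^1.35 = 9.45 × 1.75^1.35 = 20.12 m³/s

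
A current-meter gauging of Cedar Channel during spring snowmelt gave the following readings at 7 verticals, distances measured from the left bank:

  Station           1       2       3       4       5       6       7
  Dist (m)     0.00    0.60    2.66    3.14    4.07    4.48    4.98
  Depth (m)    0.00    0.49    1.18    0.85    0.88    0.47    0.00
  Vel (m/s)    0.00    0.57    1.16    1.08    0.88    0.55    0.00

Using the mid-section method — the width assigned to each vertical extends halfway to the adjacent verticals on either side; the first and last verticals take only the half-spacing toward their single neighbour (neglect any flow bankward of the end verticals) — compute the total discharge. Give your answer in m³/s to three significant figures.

3.39 m³/s

w_2 = (2.66 − 0.00)/2 = 1.33 m; q_2 = 0.57 × 0.49 × 1.33 = 0.3715 m³/s
w_3 = (3.14 − 0.60)/2 = 1.27 m; q_3 = 1.16 × 1.18 × 1.27 = 1.738 m³/s
w_4 = (4.07 − 2.66)/2 = 0.705 m; q_4 = 1.08 × 0.85 × 0.705 = 0.6472 m³/s
w_5 = (4.48 − 3.14)/2 = 0.67 m; q_5 = 0.88 × 0.88 × 0.67 = 0.5188 m³/s
w_6 = (4.98 − 4.07)/2 = 0.455 m; q_6 = 0.55 × 0.47 × 0.455 = 0.1176 m³/s
Stations 1, 7 contribute zero (depth or velocity is 0).
Q = Σ qᵢ = 3.394 m³/s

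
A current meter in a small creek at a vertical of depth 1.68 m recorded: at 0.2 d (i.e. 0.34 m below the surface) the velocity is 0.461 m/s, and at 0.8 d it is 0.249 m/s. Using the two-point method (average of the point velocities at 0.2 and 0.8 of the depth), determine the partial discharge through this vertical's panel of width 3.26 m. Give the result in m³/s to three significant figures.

1.94 m³/s

v̄ = (0.461 + 0.249) / 2 = 0.3550 m/s
q = v̄ × d × w = 0.3550 × 1.68 × 3.26 = 1.944 m³/s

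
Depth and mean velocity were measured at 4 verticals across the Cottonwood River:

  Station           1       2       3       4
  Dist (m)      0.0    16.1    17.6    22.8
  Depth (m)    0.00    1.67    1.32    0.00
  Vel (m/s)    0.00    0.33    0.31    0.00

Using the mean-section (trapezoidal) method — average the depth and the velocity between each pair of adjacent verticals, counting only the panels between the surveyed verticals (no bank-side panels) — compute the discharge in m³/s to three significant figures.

Panel 1-2: Δb = 16.1 m, d̄ = (0.00+1.67)/2 = 0.835, v̄ = (0.00+0.33)/2 = 0.165 → q = 16.1×0.835×0.165 = 2.218 m³/s
Panel 2-3: Δb = 1.5 m, d̄ = (1.67+1.32)/2 = 1.495, v̄ = (0.33+0.31)/2 = 0.32 → q = 1.5×1.495×0.32 = 0.7176 m³/s
Panel 3-4: Δb = 5.2 m, d̄ = (1.32+0.00)/2 = 0.66, v̄ = (0.31+0.00)/2 = 0.155 → q = 5.2×0.66×0.155 = 0.5320 m³/s
Q = Σ q = 3.468 m³/s

3.47 m³/s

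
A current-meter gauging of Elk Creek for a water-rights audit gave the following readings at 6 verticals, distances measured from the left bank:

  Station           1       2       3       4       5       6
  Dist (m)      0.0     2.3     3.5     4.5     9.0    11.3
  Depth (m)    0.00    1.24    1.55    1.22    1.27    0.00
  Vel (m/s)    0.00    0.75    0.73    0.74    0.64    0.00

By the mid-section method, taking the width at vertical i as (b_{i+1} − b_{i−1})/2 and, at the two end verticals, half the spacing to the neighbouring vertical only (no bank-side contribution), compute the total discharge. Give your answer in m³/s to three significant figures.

8.12 m³/s

w_2 = (3.5 − 0.0)/2 = 1.75 m; q_2 = 0.75 × 1.24 × 1.75 = 1.628 m³/s
w_3 = (4.5 − 2.3)/2 = 1.1 m; q_3 = 0.73 × 1.55 × 1.1 = 1.245 m³/s
w_4 = (9.0 − 3.5)/2 = 2.75 m; q_4 = 0.74 × 1.22 × 2.75 = 2.483 m³/s
w_5 = (11.3 − 4.5)/2 = 3.4 m; q_5 = 0.64 × 1.27 × 3.4 = 2.764 m³/s
Stations 1, 6 contribute zero (depth or velocity is 0).
Q = Σ qᵢ = 8.118 m³/s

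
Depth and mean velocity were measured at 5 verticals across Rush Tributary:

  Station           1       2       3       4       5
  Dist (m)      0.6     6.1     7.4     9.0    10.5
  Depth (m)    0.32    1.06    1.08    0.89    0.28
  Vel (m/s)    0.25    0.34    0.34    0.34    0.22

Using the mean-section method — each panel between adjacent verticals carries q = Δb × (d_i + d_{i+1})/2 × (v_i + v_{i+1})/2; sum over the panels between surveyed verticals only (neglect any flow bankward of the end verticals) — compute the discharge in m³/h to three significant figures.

8550 m³/h

Panel 1-2: Δb = 5.5 m, d̄ = (0.32+1.06)/2 = 0.69, v̄ = (0.25+0.34)/2 = 0.295 → q = 5.5×0.69×0.295 = 1.120 m³/s
Panel 2-3: Δb = 1.3 m, d̄ = (1.06+1.08)/2 = 1.07, v̄ = (0.34+0.34)/2 = 0.34 → q = 1.3×1.07×0.34 = 0.4729 m³/s
Panel 3-4: Δb = 1.6 m, d̄ = (1.08+0.89)/2 = 0.985, v̄ = (0.34+0.34)/2 = 0.34 → q = 1.6×0.985×0.34 = 0.5358 m³/s
Panel 4-5: Δb = 1.5 m, d̄ = (0.89+0.28)/2 = 0.585, v̄ = (0.34+0.22)/2 = 0.28 → q = 1.5×0.585×0.28 = 0.2457 m³/s
Q = Σ q = 2.374 m³/s
= 2.374 × 3600 = 8546 m³/h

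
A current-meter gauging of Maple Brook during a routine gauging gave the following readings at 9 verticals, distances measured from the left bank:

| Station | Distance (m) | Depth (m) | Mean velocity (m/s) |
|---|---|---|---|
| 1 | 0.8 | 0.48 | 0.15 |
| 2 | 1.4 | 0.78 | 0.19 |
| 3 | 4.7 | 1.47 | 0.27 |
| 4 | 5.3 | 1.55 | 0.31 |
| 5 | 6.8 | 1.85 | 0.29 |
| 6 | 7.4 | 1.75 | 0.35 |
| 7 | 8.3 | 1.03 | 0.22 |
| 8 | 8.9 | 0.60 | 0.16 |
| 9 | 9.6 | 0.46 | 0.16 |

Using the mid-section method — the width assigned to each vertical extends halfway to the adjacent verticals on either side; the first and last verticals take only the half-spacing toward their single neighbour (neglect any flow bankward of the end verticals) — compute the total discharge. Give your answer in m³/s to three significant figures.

2.87 m³/s

w_1 = (1.4 − 0.8)/2 = 0.3 m; q_1 = 0.15 × 0.48 × 0.3 = 0.02160 m³/s
w_2 = (4.7 − 0.8)/2 = 1.95 m; q_2 = 0.19 × 0.78 × 1.95 = 0.2890 m³/s
w_3 = (5.3 − 1.4)/2 = 1.95 m; q_3 = 0.27 × 1.47 × 1.95 = 0.7740 m³/s
w_4 = (6.8 − 4.7)/2 = 1.05 m; q_4 = 0.31 × 1.55 × 1.05 = 0.5045 m³/s
w_5 = (7.4 − 5.3)/2 = 1.05 m; q_5 = 0.29 × 1.85 × 1.05 = 0.5633 m³/s
w_6 = (8.3 − 6.8)/2 = 0.75 m; q_6 = 0.35 × 1.75 × 0.75 = 0.4594 m³/s
w_7 = (8.9 − 7.4)/2 = 0.75 m; q_7 = 0.22 × 1.03 × 0.75 = 0.1700 m³/s
w_8 = (9.6 − 8.3)/2 = 0.65 m; q_8 = 0.16 × 0.60 × 0.65 = 0.06240 m³/s
w_9 = (9.6 − 8.9)/2 = 0.35 m; q_9 = 0.16 × 0.46 × 0.35 = 0.02576 m³/s
Q = Σ qᵢ = 2.870 m³/s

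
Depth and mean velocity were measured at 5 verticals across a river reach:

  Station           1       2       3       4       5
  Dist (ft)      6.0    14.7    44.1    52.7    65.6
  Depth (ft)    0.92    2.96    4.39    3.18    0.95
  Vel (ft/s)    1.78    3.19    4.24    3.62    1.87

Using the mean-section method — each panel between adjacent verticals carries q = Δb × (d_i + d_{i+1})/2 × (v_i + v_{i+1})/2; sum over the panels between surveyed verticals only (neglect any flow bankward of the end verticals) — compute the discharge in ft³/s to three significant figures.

644 ft³/s

Panel 1-2: Δb = 8.7 ft, d̄ = (0.92+2.96)/2 = 1.94, v̄ = (1.78+3.19)/2 = 2.485 → q = 8.7×1.94×2.485 = 41.94 ft³/s
Panel 2-3: Δb = 29.4 ft, d̄ = (2.96+4.39)/2 = 3.675, v̄ = (3.19+4.24)/2 = 3.715 → q = 29.4×3.675×3.715 = 401.4 ft³/s
Panel 3-4: Δb = 8.6 ft, d̄ = (4.39+3.18)/2 = 3.785, v̄ = (4.24+3.62)/2 = 3.93 → q = 8.6×3.785×3.93 = 127.9 ft³/s
Panel 4-5: Δb = 12.9 ft, d̄ = (3.18+0.95)/2 = 2.065, v̄ = (3.62+1.87)/2 = 2.745 → q = 12.9×2.065×2.745 = 73.12 ft³/s
Q = Σ q = 644.4 ft³/s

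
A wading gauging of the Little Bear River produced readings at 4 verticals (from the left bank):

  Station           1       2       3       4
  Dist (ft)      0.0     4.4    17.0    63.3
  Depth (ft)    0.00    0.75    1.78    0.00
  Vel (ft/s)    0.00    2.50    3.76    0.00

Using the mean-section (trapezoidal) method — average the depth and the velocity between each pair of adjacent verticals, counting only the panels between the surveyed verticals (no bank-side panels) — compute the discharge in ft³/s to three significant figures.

Panel 1-2: Δb = 4.4 ft, d̄ = (0.00+0.75)/2 = 0.375, v̄ = (0.00+2.50)/2 = 1.25 → q = 4.4×0.375×1.25 = 2.063 ft³/s
Panel 2-3: Δb = 12.6 ft, d̄ = (0.75+1.78)/2 = 1.265, v̄ = (2.50+3.76)/2 = 3.13 → q = 12.6×1.265×3.13 = 49.89 ft³/s
Panel 3-4: Δb = 46.3 ft, d̄ = (1.78+0.00)/2 = 0.89, v̄ = (3.76+0.00)/2 = 1.88 → q = 46.3×0.89×1.88 = 77.47 ft³/s
Q = Σ q = 129.4 ft³/s

129 ft³/s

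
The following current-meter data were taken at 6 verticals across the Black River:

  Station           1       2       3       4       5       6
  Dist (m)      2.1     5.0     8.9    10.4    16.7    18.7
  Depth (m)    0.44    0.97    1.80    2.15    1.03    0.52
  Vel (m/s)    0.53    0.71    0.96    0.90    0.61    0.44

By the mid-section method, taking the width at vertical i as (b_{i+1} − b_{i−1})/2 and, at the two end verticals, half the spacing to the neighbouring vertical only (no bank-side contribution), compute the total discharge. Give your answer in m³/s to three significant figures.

w_1 = (5.0 − 2.1)/2 = 1.45 m; q_1 = 0.53 × 0.44 × 1.45 = 0.3381 m³/s
w_2 = (8.9 − 2.1)/2 = 3.4 m; q_2 = 0.71 × 0.97 × 3.4 = 2.342 m³/s
w_3 = (10.4 − 5.0)/2 = 2.7 m; q_3 = 0.96 × 1.80 × 2.7 = 4.666 m³/s
w_4 = (16.7 − 8.9)/2 = 3.9 m; q_4 = 0.90 × 2.15 × 3.9 = 7.547 m³/s
w_5 = (18.7 − 10.4)/2 = 4.15 m; q_5 = 0.61 × 1.03 × 4.15 = 2.607 m³/s
w_6 = (18.7 − 16.7)/2 = 1 m; q_6 = 0.44 × 0.52 × 1 = 0.2288 m³/s
Q = Σ qᵢ = 17.73 m³/s

17.7 m³/s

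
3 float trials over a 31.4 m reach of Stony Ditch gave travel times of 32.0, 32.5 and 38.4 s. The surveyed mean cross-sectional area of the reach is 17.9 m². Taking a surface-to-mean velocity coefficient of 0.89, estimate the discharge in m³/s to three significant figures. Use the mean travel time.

t̄ = (32.0 + 32.5 + 38.4) / 3 = 34.3 s
v_surface = L / t̄ = 31.4 / 34.3 = 0.9155 m/s
v_mean = 0.89 × 0.9155 = 0.8148 m/s
Q = A × v_mean = 17.9 × 0.8148 = 14.58 m³/s

14.6 m³/s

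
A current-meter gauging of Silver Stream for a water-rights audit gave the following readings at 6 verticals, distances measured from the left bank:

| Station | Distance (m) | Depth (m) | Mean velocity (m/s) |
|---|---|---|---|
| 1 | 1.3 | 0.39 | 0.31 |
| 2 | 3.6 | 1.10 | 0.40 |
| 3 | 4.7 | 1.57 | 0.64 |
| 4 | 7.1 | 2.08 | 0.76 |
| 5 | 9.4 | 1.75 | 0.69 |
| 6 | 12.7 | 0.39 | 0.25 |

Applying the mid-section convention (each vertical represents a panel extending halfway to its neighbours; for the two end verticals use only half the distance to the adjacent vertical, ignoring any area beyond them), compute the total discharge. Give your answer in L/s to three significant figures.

9900 L/s

w_1 = (3.6 − 1.3)/2 = 1.15 m; q_1 = 0.31 × 0.39 × 1.15 = 0.1390 m³/s
w_2 = (4.7 − 1.3)/2 = 1.7 m; q_2 = 0.40 × 1.10 × 1.7 = 0.7480 m³/s
w_3 = (7.1 − 3.6)/2 = 1.75 m; q_3 = 0.64 × 1.57 × 1.75 = 1.758 m³/s
w_4 = (9.4 − 4.7)/2 = 2.35 m; q_4 = 0.76 × 2.08 × 2.35 = 3.715 m³/s
w_5 = (12.7 − 7.1)/2 = 2.8 m; q_5 = 0.69 × 1.75 × 2.8 = 3.381 m³/s
w_6 = (12.7 − 9.4)/2 = 1.65 m; q_6 = 0.25 × 0.39 × 1.65 = 0.1609 m³/s
Q = Σ qᵢ = 9.902 m³/s
= 9.902 × 1000 = 9902 L/s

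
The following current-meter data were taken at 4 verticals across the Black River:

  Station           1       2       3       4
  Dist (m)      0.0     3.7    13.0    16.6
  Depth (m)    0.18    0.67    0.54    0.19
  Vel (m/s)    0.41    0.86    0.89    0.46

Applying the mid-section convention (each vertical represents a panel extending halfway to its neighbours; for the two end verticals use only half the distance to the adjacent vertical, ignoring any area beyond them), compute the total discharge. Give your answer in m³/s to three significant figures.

w_1 = (3.7 − 0.0)/2 = 1.85 m; q_1 = 0.41 × 0.18 × 1.85 = 0.1365 m³/s
w_2 = (13.0 − 0.0)/2 = 6.5 m; q_2 = 0.86 × 0.67 × 6.5 = 3.745 m³/s
w_3 = (16.6 − 3.7)/2 = 6.45 m; q_3 = 0.89 × 0.54 × 6.45 = 3.100 m³/s
w_4 = (16.6 − 13.0)/2 = 1.8 m; q_4 = 0.46 × 0.19 × 1.8 = 0.1573 m³/s
Q = Σ qᵢ = 7.139 m³/s

7.14 m³/s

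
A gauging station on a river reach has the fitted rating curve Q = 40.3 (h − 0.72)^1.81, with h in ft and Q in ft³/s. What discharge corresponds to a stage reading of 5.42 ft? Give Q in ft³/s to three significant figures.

Q = 40.3 × (5.42 − 0.72)^1.81 = 40.3 × 4.7^1.81 = 663.4 ft³/s

663 ft³/s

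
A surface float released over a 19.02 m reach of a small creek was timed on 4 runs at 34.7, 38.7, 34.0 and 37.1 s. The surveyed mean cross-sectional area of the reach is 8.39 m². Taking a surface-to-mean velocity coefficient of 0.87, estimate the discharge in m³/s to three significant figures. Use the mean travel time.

3.84 m³/s

t̄ = (34.7 + 38.7 + 34.0 + 37.1) / 4 = 36.125 s
v_surface = L / t̄ = 19.02 / 36.125 = 0.5265 m/s
v_mean = 0.87 × 0.5265 = 0.4581 m/s
Q = A × v_mean = 8.39 × 0.4581 = 3.843 m³/s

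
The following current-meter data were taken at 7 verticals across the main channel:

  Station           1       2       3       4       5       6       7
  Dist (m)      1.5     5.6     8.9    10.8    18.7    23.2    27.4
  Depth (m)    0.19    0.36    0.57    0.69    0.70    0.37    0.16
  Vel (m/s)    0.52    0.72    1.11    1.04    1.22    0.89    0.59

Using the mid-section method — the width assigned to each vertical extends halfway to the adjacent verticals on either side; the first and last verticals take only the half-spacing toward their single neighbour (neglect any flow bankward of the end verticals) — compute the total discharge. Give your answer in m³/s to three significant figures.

13.2 m³/s

w_1 = (5.6 − 1.5)/2 = 2.05 m; q_1 = 0.52 × 0.19 × 2.05 = 0.2025 m³/s
w_2 = (8.9 − 1.5)/2 = 3.7 m; q_2 = 0.72 × 0.36 × 3.7 = 0.9590 m³/s
w_3 = (10.8 − 5.6)/2 = 2.6 m; q_3 = 1.11 × 0.57 × 2.6 = 1.645 m³/s
w_4 = (18.7 − 8.9)/2 = 4.9 m; q_4 = 1.04 × 0.69 × 4.9 = 3.516 m³/s
w_5 = (23.2 − 10.8)/2 = 6.2 m; q_5 = 1.22 × 0.70 × 6.2 = 5.295 m³/s
w_6 = (27.4 − 18.7)/2 = 4.35 m; q_6 = 0.89 × 0.37 × 4.35 = 1.432 m³/s
w_7 = (27.4 − 23.2)/2 = 2.1 m; q_7 = 0.59 × 0.16 × 2.1 = 0.1982 m³/s
Q = Σ qᵢ = 13.25 m³/s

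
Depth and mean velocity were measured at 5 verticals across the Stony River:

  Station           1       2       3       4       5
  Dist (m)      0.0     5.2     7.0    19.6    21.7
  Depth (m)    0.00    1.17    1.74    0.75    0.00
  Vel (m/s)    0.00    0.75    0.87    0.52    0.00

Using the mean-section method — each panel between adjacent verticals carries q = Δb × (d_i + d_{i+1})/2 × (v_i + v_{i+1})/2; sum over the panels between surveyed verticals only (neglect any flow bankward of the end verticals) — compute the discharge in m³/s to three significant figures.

Panel 1-2: Δb = 5.2 m, d̄ = (0.00+1.17)/2 = 0.585, v̄ = (0.00+0.75)/2 = 0.375 → q = 5.2×0.585×0.375 = 1.141 m³/s
Panel 2-3: Δb = 1.8 m, d̄ = (1.17+1.74)/2 = 1.455, v̄ = (0.75+0.87)/2 = 0.81 → q = 1.8×1.455×0.81 = 2.121 m³/s
Panel 3-4: Δb = 12.6 m, d̄ = (1.74+0.75)/2 = 1.245, v̄ = (0.87+0.52)/2 = 0.695 → q = 12.6×1.245×0.695 = 10.90 m³/s
Panel 4-5: Δb = 2.1 m, d̄ = (0.75+0.00)/2 = 0.375, v̄ = (0.52+0.00)/2 = 0.26 → q = 2.1×0.375×0.26 = 0.2048 m³/s
Q = Σ q = 14.37 m³/s

14.4 m³/s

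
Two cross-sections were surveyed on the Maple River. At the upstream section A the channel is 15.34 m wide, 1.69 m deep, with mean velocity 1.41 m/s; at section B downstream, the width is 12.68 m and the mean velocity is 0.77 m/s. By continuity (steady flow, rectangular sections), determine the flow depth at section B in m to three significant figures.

3.74 m

Q = A₁V₁ = (15.34×1.69) × 1.41 = 36.55 m³/s
d₂ = Q/(b₂ V₂) = 36.55/(12.68×0.77) = 3.744 m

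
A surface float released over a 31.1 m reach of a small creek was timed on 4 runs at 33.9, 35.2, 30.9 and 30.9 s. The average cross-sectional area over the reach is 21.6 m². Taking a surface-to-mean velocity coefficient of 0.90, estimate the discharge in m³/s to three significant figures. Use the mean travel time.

18.5 m³/s

t̄ = (33.9 + 35.2 + 30.9 + 30.9) / 4 = 32.725 s
v_surface = L / t̄ = 31.1 / 32.725 = 0.9503 m/s
v_mean = 0.90 × 0.9503 = 0.8553 m/s
Q = A × v_mean = 21.6 × 0.8553 = 18.47 m³/s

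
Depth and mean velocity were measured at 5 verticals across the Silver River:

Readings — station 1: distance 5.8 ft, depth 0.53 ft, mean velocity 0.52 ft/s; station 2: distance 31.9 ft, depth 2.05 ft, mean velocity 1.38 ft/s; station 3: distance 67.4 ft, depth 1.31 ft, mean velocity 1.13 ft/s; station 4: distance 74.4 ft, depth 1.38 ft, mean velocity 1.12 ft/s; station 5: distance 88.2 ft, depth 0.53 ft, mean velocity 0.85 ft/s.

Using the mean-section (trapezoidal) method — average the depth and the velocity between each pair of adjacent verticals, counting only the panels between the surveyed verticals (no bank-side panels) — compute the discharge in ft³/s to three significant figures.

Panel 1-2: Δb = 26.1 ft, d̄ = (0.53+2.05)/2 = 1.29, v̄ = (0.52+1.38)/2 = 0.95 → q = 26.1×1.29×0.95 = 31.99 ft³/s
Panel 2-3: Δb = 35.5 ft, d̄ = (2.05+1.31)/2 = 1.68, v̄ = (1.38+1.13)/2 = 1.255 → q = 35.5×1.68×1.255 = 74.85 ft³/s
Panel 3-4: Δb = 7 ft, d̄ = (1.31+1.38)/2 = 1.345, v̄ = (1.13+1.12)/2 = 1.125 → q = 7×1.345×1.125 = 10.59 ft³/s
Panel 4-5: Δb = 13.8 ft, d̄ = (1.38+0.53)/2 = 0.955, v̄ = (1.12+0.85)/2 = 0.985 → q = 13.8×0.955×0.985 = 12.98 ft³/s
Q = Σ q = 130.4 ft³/s

130 ft³/s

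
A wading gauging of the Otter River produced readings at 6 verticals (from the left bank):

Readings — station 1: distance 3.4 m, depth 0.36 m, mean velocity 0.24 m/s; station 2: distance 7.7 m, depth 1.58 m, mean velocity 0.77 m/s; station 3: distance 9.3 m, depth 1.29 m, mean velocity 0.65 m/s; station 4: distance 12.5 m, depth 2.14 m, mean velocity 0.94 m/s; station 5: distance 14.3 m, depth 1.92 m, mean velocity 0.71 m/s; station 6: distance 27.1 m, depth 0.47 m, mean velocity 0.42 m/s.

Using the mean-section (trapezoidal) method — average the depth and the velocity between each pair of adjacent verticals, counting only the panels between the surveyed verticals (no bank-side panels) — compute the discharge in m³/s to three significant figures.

19.8 m³/s

Panel 1-2: Δb = 4.3 m, d̄ = (0.36+1.58)/2 = 0.97, v̄ = (0.24+0.77)/2 = 0.505 → q = 4.3×0.97×0.505 = 2.106 m³/s
Panel 2-3: Δb = 1.6 m, d̄ = (1.58+1.29)/2 = 1.435, v̄ = (0.77+0.65)/2 = 0.71 → q = 1.6×1.435×0.71 = 1.630 m³/s
Panel 3-4: Δb = 3.2 m, d̄ = (1.29+2.14)/2 = 1.715, v̄ = (0.65+0.94)/2 = 0.795 → q = 3.2×1.715×0.795 = 4.363 m³/s
Panel 4-5: Δb = 1.8 m, d̄ = (2.14+1.92)/2 = 2.03, v̄ = (0.94+0.71)/2 = 0.825 → q = 1.8×2.03×0.825 = 3.015 m³/s
Panel 5-6: Δb = 12.8 m, d̄ = (1.92+0.47)/2 = 1.195, v̄ = (0.71+0.42)/2 = 0.565 → q = 12.8×1.195×0.565 = 8.642 m³/s
Q = Σ q = 19.76 m³/s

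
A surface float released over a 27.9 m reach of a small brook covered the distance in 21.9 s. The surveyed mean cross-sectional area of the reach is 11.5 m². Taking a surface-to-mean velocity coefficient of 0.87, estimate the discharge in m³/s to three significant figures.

12.7 m³/s

v_surface = L / t̄ = 27.9 / 21.9 = 1.274 m/s
v_mean = 0.87 × 1.274 = 1.108 m/s
Q = A × v_mean = 11.5 × 1.108 = 12.75 m³/s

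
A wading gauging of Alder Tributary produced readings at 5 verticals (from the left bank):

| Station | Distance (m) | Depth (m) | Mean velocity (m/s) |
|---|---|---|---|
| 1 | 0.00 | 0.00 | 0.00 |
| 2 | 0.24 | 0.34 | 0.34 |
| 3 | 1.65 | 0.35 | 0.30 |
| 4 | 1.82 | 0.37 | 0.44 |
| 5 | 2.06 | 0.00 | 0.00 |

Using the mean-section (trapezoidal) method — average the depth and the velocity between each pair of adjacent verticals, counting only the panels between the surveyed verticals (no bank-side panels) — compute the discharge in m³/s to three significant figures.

0.195 m³/s

Panel 1-2: Δb = 0.24 m, d̄ = (0.00+0.34)/2 = 0.17, v̄ = (0.00+0.34)/2 = 0.17 → q = 0.24×0.17×0.17 = 0.006936 m³/s
Panel 2-3: Δb = 1.41 m, d̄ = (0.34+0.35)/2 = 0.345, v̄ = (0.34+0.30)/2 = 0.32 → q = 1.41×0.345×0.32 = 0.1557 m³/s
Panel 3-4: Δb = 0.17 m, d̄ = (0.35+0.37)/2 = 0.36, v̄ = (0.30+0.44)/2 = 0.37 → q = 0.17×0.36×0.37 = 0.02264 m³/s
Panel 4-5: Δb = 0.24 m, d̄ = (0.37+0.00)/2 = 0.185, v̄ = (0.44+0.00)/2 = 0.22 → q = 0.24×0.185×0.22 = 0.009768 m³/s
Q = Σ q = 0.1950 m³/s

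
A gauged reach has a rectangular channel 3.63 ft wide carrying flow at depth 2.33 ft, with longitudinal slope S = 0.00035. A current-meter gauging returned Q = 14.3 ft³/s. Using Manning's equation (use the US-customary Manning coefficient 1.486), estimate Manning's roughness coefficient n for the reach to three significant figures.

0.0167

A = b·y = 3.63 × 2.33 = 8.458 ft²
P = b + 2y = 3.63 + 2×2.33 = 8.290 ft
R = A/P = 8.458/8.290 = 1.020 ft
n = (1.486/Q)·A·R^(2/3)·S^(1/2) = (1.486/14.3) × 8.458 × 1.013 × 0.01871 = 0.01666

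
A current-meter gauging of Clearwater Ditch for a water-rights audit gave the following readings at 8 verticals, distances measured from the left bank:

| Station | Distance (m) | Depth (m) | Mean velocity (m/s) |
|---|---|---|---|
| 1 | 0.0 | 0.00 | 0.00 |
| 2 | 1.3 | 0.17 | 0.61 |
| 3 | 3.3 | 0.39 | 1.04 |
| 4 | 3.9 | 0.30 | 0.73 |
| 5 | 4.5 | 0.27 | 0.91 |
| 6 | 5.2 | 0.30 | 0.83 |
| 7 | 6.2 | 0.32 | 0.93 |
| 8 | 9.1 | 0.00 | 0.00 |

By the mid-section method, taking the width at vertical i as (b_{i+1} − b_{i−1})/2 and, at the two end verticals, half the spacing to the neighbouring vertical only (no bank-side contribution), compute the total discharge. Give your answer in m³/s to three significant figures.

1.78 m³/s

w_2 = (3.3 − 0.0)/2 = 1.65 m; q_2 = 0.61 × 0.17 × 1.65 = 0.1711 m³/s
w_3 = (3.9 − 1.3)/2 = 1.3 m; q_3 = 1.04 × 0.39 × 1.3 = 0.5273 m³/s
w_4 = (4.5 − 3.3)/2 = 0.6 m; q_4 = 0.73 × 0.30 × 0.6 = 0.1314 m³/s
w_5 = (5.2 − 3.9)/2 = 0.65 m; q_5 = 0.91 × 0.27 × 0.65 = 0.1597 m³/s
w_6 = (6.2 − 4.5)/2 = 0.85 m; q_6 = 0.83 × 0.30 × 0.85 = 0.2117 m³/s
w_7 = (9.1 − 5.2)/2 = 1.95 m; q_7 = 0.93 × 0.32 × 1.95 = 0.5803 m³/s
Stations 1, 8 contribute zero (depth or velocity is 0).
Q = Σ qᵢ = 1.781 m³/s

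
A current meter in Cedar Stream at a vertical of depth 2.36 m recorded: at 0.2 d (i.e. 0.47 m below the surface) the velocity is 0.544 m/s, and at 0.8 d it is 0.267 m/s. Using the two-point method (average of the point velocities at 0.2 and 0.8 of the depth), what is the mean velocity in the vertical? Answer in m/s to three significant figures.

v̄ = (0.544 + 0.267) / 2 = 0.4055 m/s

0.406 m/s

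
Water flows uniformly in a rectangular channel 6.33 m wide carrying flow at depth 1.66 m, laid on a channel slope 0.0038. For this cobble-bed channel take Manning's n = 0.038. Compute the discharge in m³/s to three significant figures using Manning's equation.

18.0 m³/s

A = b·y = 6.33 × 1.66 = 10.51 m²
P = b + 2y = 6.33 + 2×1.66 = 9.650 m
R = A/P = 10.51/9.650 = 1.089 m
Q = (1/n)·A·R^(2/3)·S^(1/2) = (1/0.038) × 10.51 × 1.089^(2/3) × 0.0038^(1/2) = 18.04 m³/s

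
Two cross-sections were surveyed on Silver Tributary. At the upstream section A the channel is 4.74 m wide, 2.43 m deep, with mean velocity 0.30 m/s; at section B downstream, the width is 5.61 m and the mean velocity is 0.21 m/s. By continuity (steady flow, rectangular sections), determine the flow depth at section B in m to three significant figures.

Q = A₁V₁ = (4.74×2.43) × 0.30 = 3.455 m³/s
d₂ = Q/(b₂ V₂) = 3.455/(5.61×0.21) = 2.933 m

2.93 m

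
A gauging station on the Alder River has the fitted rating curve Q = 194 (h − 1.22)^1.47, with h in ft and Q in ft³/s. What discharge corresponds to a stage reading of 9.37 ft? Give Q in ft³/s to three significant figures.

4240 ft³/s

Q = 194 × (9.37 − 1.22)^1.47 = 194 × 8.15^1.47 = 4238 ft³/s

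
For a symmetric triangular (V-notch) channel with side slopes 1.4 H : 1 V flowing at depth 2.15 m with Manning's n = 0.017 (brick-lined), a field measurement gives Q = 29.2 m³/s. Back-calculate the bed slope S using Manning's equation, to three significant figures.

A = z·y² = 1.4×2.15² = 6.472 m²
P = 2y√(1+z²) = 2×2.15×√(1+1.4²) = 7.398 m
R = A/P = 6.472/7.398 = 0.8748 m
S = (Q·n / (1·A·R^(2/3)))² = (29.2×0.017 / (1×6.472×0.9147))² = 0.007033

0.00703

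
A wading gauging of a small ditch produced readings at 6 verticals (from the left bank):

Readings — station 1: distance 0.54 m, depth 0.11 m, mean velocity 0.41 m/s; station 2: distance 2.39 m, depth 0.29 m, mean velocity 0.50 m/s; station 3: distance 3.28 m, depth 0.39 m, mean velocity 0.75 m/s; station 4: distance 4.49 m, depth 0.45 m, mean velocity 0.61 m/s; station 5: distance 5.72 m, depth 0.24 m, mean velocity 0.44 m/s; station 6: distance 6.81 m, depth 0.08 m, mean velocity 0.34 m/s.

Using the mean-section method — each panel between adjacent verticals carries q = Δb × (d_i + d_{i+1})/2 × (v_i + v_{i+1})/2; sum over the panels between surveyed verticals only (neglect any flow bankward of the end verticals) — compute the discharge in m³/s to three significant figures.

0.994 m³/s

Panel 1-2: Δb = 1.85 m, d̄ = (0.11+0.29)/2 = 0.2, v̄ = (0.41+0.50)/2 = 0.455 → q = 1.85×0.2×0.455 = 0.1684 m³/s
Panel 2-3: Δb = 0.89 m, d̄ = (0.29+0.39)/2 = 0.34, v̄ = (0.50+0.75)/2 = 0.625 → q = 0.89×0.34×0.625 = 0.1891 m³/s
Panel 3-4: Δb = 1.21 m, d̄ = (0.39+0.45)/2 = 0.42, v̄ = (0.75+0.61)/2 = 0.68 → q = 1.21×0.42×0.68 = 0.3456 m³/s
Panel 4-5: Δb = 1.23 m, d̄ = (0.45+0.24)/2 = 0.345, v̄ = (0.61+0.44)/2 = 0.525 → q = 1.23×0.345×0.525 = 0.2228 m³/s
Panel 5-6: Δb = 1.09 m, d̄ = (0.24+0.08)/2 = 0.16, v̄ = (0.44+0.34)/2 = 0.39 → q = 1.09×0.16×0.39 = 0.06802 m³/s
Q = Σ q = 0.9939 m³/s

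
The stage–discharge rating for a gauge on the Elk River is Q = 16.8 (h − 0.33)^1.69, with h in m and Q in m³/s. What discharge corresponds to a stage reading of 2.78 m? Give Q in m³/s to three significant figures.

Q = 16.8 × (2.78 − 0.33)^1.69 = 16.8 × 2.45^1.69 = 76.38 m³/s

76.4 m³/s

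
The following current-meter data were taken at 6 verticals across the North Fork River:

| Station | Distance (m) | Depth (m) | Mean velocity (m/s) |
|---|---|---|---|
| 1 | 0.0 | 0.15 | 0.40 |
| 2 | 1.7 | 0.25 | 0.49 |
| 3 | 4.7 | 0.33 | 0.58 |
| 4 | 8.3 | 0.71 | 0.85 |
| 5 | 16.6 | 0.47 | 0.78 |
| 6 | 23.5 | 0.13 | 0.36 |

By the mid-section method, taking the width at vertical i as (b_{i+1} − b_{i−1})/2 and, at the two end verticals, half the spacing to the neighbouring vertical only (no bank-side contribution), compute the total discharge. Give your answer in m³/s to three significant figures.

7.51 m³/s

w_1 = (1.7 − 0.0)/2 = 0.85 m; q_1 = 0.40 × 0.15 × 0.85 = 0.05100 m³/s
w_2 = (4.7 − 0.0)/2 = 2.35 m; q_2 = 0.49 × 0.25 × 2.35 = 0.2879 m³/s
w_3 = (8.3 − 1.7)/2 = 3.3 m; q_3 = 0.58 × 0.33 × 3.3 = 0.6316 m³/s
w_4 = (16.6 − 4.7)/2 = 5.95 m; q_4 = 0.85 × 0.71 × 5.95 = 3.591 m³/s
w_5 = (23.5 − 8.3)/2 = 7.6 m; q_5 = 0.78 × 0.47 × 7.6 = 2.786 m³/s
w_6 = (23.5 − 16.6)/2 = 3.45 m; q_6 = 0.36 × 0.13 × 3.45 = 0.1615 m³/s
Q = Σ qᵢ = 7.509 m³/s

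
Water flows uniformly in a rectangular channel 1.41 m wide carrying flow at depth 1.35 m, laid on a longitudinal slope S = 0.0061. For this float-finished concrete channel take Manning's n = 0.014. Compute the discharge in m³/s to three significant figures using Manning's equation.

A = b·y = 1.41 × 1.35 = 1.904 m²
P = b + 2y = 1.41 + 2×1.35 = 4.110 m
R = A/P = 1.904/4.110 = 0.4631 m
Q = (1/n)·A·R^(2/3)·S^(1/2) = (1/0.014) × 1.904 × 0.4631^(2/3) × 0.0061^(1/2) = 6.357 m³/s

6.36 m³/s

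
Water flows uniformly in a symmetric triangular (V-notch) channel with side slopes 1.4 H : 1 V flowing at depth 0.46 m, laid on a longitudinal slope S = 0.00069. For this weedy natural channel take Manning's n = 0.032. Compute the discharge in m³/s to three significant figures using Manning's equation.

A = z·y² = 1.4×0.46² = 0.2962 m²
P = 2y√(1+z²) = 2×0.46×√(1+1.4²) = 1.583 m
R = A/P = 0.2962/1.583 = 0.1872 m
Q = (1/n)·A·R^(2/3)·S^(1/2) = (1/0.032) × 0.2962 × 0.1872^(2/3) × 0.00069^(1/2) = 0.07957 m³/s

0.0796 m³/s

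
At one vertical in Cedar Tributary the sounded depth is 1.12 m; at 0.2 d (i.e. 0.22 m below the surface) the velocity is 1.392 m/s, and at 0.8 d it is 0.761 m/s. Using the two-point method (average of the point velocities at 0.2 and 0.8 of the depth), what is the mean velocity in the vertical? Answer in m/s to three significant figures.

v̄ = (1.392 + 0.761) / 2 = 1.077 m/s

1.08 m/s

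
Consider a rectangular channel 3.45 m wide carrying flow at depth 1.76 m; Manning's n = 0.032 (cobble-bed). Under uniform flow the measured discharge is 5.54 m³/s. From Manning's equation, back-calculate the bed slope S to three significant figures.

A = b·y = 3.45 × 1.76 = 6.072 m²
P = b + 2y = 3.45 + 2×1.76 = 6.970 m
R = A/P = 6.072/6.970 = 0.8712 m
S = (Q·n / (1·A·R^(2/3)))² = (5.54×0.032 / (1×6.072×0.9121))² = 0.001025

0.00102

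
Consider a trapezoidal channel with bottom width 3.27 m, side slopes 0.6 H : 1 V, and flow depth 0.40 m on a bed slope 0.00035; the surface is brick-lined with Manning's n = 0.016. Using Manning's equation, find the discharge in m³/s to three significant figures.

A = (b + z·y)·y = (3.27 + 0.6×0.40)×0.40 = 1.404 m²
P = b + 2y√(1+z²) = 3.27 + 2×0.40×√(1+0.6²) = 4.203 m
R = A/P = 1.404/4.203 = 0.3341 m
Q = (1/n)·A·R^(2/3)·S^(1/2) = (1/0.016) × 1.404 × 0.3341^(2/3) × 0.00035^(1/2) = 0.7904 m³/s

0.790 m³/s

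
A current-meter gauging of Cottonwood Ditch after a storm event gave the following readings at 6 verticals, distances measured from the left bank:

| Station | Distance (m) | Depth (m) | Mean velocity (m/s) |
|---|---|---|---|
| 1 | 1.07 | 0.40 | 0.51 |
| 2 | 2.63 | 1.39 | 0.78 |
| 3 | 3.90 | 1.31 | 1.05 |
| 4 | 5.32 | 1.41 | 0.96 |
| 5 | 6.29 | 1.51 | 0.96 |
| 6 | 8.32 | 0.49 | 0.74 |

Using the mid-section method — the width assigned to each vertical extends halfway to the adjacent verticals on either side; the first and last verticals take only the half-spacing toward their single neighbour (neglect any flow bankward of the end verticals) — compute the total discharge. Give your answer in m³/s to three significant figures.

w_1 = (2.63 − 1.07)/2 = 0.78 m; q_1 = 0.51 × 0.40 × 0.78 = 0.1591 m³/s
w_2 = (3.90 − 1.07)/2 = 1.415 m; q_2 = 0.78 × 1.39 × 1.415 = 1.534 m³/s
w_3 = (5.32 − 2.63)/2 = 1.345 m; q_3 = 1.05 × 1.31 × 1.345 = 1.850 m³/s
w_4 = (6.29 − 3.90)/2 = 1.195 m; q_4 = 0.96 × 1.41 × 1.195 = 1.618 m³/s
w_5 = (8.32 − 5.32)/2 = 1.5 m; q_5 = 0.96 × 1.51 × 1.5 = 2.174 m³/s
w_6 = (8.32 − 6.29)/2 = 1.015 m; q_6 = 0.74 × 0.49 × 1.015 = 0.3680 m³/s
Q = Σ qᵢ = 7.703 m³/s

7.70 m³/s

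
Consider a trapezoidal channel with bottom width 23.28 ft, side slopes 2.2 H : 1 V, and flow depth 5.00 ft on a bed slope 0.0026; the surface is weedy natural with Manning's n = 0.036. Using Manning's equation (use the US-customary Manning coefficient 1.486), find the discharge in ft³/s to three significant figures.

849 ft³/s

A = (b + z·y)·y = (23.28 + 2.2×5.00)×5.00 = 171.4 ft²
P = b + 2y√(1+z²) = 23.28 + 2×5.00×√(1+2.2²) = 47.45 ft
R = A/P = 171.4/47.45 = 3.613 ft
Q = (1.486/n)·A·R^(2/3)·S^(1/2) = (1.486/0.036) × 171.4 × 3.613^(2/3) × 0.0026^(1/2) = 849.4 ft³/s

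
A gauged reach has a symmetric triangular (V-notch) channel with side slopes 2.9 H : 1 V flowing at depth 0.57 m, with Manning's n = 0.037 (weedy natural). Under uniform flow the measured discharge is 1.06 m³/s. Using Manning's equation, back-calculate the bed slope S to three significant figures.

A = z·y² = 2.9×0.57² = 0.9422 m²
P = 2y√(1+z²) = 2×0.57×√(1+2.9²) = 3.497 m
R = A/P = 0.9422/3.497 = 0.2694 m
S = (Q·n / (1·A·R^(2/3)))² = (1.06×0.037 / (1×0.9422×0.4172))² = 0.009957

0.00996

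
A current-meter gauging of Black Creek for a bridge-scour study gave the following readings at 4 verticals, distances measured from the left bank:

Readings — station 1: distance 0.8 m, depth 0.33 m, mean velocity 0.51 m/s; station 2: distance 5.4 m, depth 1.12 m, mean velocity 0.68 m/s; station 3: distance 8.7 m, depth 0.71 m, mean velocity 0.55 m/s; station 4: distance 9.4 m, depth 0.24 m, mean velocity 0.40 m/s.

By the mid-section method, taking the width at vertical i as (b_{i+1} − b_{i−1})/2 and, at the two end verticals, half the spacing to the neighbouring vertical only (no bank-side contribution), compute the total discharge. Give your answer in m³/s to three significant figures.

4.21 m³/s

w_1 = (5.4 − 0.8)/2 = 2.3 m; q_1 = 0.51 × 0.33 × 2.3 = 0.3871 m³/s
w_2 = (8.7 − 0.8)/2 = 3.95 m; q_2 = 0.68 × 1.12 × 3.95 = 3.008 m³/s
w_3 = (9.4 − 5.4)/2 = 2 m; q_3 = 0.55 × 0.71 × 2 = 0.7810 m³/s
w_4 = (9.4 − 8.7)/2 = 0.35 m; q_4 = 0.40 × 0.24 × 0.35 = 0.03360 m³/s
Q = Σ qᵢ = 4.210 m³/s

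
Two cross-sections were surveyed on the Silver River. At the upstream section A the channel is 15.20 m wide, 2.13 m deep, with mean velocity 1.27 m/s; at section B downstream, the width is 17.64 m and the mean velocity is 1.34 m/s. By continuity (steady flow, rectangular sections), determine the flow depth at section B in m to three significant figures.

1.74 m

Q = A₁V₁ = (15.20×2.13) × 1.27 = 41.12 m³/s
d₂ = Q/(b₂ V₂) = 41.12/(17.64×1.34) = 1.739 m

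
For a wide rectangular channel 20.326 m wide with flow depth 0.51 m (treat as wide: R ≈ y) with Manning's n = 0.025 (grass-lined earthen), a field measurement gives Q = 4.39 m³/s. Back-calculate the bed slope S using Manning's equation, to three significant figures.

0.000275

A = b·y = 20.326 × 0.51 = 10.37 m²
Wide channel: R ≈ y = 0.51 m
S = (Q·n / (1·A·R^(2/3)))² = (4.39×0.025 / (1×10.37×0.6383))² = 0.0002751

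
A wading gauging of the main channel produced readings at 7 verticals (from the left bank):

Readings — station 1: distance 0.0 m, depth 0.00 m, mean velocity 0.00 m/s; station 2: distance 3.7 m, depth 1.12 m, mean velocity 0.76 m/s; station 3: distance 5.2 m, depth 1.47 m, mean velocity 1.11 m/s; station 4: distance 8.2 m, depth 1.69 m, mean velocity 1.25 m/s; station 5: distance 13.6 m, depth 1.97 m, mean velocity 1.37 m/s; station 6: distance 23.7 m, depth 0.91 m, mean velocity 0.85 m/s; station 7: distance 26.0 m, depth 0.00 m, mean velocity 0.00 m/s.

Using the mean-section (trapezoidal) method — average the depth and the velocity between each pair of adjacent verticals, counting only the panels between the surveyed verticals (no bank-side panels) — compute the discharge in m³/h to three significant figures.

Panel 1-2: Δb = 3.7 m, d̄ = (0.00+1.12)/2 = 0.56, v̄ = (0.00+0.76)/2 = 0.38 → q = 3.7×0.56×0.38 = 0.7874 m³/s
Panel 2-3: Δb = 1.5 m, d̄ = (1.12+1.47)/2 = 1.295, v̄ = (0.76+1.11)/2 = 0.935 → q = 1.5×1.295×0.935 = 1.816 m³/s
Panel 3-4: Δb = 3 m, d̄ = (1.47+1.69)/2 = 1.58, v̄ = (1.11+1.25)/2 = 1.18 → q = 3×1.58×1.18 = 5.593 m³/s
Panel 4-5: Δb = 5.4 m, d̄ = (1.69+1.97)/2 = 1.83, v̄ = (1.25+1.37)/2 = 1.31 → q = 5.4×1.83×1.31 = 12.95 m³/s
Panel 5-6: Δb = 10.1 m, d̄ = (1.97+0.91)/2 = 1.44, v̄ = (1.37+0.85)/2 = 1.11 → q = 10.1×1.44×1.11 = 16.14 m³/s
Panel 6-7: Δb = 2.3 m, d̄ = (0.91+0.00)/2 = 0.455, v̄ = (0.85+0.00)/2 = 0.425 → q = 2.3×0.455×0.425 = 0.4448 m³/s
Q = Σ q = 37.73 m³/s
= 37.73 × 3600 = 135800 m³/h

136000 m³/h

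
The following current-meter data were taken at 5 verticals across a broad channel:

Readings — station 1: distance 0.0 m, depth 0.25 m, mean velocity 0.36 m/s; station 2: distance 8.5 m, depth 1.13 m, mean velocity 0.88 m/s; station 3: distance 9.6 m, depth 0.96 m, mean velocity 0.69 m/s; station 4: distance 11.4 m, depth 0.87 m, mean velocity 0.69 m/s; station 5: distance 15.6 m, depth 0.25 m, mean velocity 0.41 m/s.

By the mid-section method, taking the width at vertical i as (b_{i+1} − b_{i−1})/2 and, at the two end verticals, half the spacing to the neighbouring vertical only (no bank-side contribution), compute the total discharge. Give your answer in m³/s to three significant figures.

8.13 m³/s

w_1 = (8.5 − 0.0)/2 = 4.25 m; q_1 = 0.36 × 0.25 × 4.25 = 0.3825 m³/s
w_2 = (9.6 − 0.0)/2 = 4.8 m; q_2 = 0.88 × 1.13 × 4.8 = 4.773 m³/s
w_3 = (11.4 − 8.5)/2 = 1.45 m; q_3 = 0.69 × 0.96 × 1.45 = 0.9605 m³/s
w_4 = (15.6 − 9.6)/2 = 3 m; q_4 = 0.69 × 0.87 × 3 = 1.801 m³/s
w_5 = (15.6 − 11.4)/2 = 2.1 m; q_5 = 0.41 × 0.25 × 2.1 = 0.2153 m³/s
Q = Σ qᵢ = 8.132 m³/s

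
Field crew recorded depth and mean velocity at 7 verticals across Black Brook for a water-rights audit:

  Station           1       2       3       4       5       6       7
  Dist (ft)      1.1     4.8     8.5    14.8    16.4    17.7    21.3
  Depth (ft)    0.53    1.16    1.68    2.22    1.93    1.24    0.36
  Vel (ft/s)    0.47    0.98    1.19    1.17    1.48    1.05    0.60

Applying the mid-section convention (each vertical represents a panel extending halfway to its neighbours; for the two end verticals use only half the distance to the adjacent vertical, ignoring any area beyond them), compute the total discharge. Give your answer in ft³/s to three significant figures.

w_1 = (4.8 − 1.1)/2 = 1.85 ft; q_1 = 0.47 × 0.53 × 1.85 = 0.4608 ft³/s
w_2 = (8.5 − 1.1)/2 = 3.7 ft; q_2 = 0.98 × 1.16 × 3.7 = 4.206 ft³/s
w_3 = (14.8 − 4.8)/2 = 5 ft; q_3 = 1.19 × 1.68 × 5 = 9.996 ft³/s
w_4 = (16.4 − 8.5)/2 = 3.95 ft; q_4 = 1.17 × 2.22 × 3.95 = 10.26 ft³/s
w_5 = (17.7 − 14.8)/2 = 1.45 ft; q_5 = 1.48 × 1.93 × 1.45 = 4.142 ft³/s
w_6 = (21.3 − 16.4)/2 = 2.45 ft; q_6 = 1.05 × 1.24 × 2.45 = 3.190 ft³/s
w_7 = (21.3 − 17.7)/2 = 1.8 ft; q_7 = 0.60 × 0.36 × 1.8 = 0.3888 ft³/s
Q = Σ qᵢ = 32.64 ft³/s

32.6 ft³/s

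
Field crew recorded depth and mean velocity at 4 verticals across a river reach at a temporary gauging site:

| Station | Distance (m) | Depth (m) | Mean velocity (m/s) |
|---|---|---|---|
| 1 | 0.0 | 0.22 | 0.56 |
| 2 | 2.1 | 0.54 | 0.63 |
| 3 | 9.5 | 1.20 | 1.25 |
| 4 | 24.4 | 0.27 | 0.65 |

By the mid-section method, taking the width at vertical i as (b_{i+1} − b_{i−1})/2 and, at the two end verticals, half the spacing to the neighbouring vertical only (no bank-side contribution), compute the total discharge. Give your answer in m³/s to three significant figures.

w_1 = (2.1 − 0.0)/2 = 1.05 m; q_1 = 0.56 × 0.22 × 1.05 = 0.1294 m³/s
w_2 = (9.5 − 0.0)/2 = 4.75 m; q_2 = 0.63 × 0.54 × 4.75 = 1.616 m³/s
w_3 = (24.4 − 2.1)/2 = 11.15 m; q_3 = 1.25 × 1.20 × 11.15 = 16.73 m³/s
w_4 = (24.4 − 9.5)/2 = 7.45 m; q_4 = 0.65 × 0.27 × 7.45 = 1.307 m³/s
Q = Σ qᵢ = 19.78 m³/s

19.8 m³/s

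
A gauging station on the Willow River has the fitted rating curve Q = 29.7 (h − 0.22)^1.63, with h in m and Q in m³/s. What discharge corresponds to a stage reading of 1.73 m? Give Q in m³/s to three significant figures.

Q = 29.7 × (1.73 − 0.22)^1.63 = 29.7 × 1.51^1.63 = 58.14 m³/s

58.1 m³/s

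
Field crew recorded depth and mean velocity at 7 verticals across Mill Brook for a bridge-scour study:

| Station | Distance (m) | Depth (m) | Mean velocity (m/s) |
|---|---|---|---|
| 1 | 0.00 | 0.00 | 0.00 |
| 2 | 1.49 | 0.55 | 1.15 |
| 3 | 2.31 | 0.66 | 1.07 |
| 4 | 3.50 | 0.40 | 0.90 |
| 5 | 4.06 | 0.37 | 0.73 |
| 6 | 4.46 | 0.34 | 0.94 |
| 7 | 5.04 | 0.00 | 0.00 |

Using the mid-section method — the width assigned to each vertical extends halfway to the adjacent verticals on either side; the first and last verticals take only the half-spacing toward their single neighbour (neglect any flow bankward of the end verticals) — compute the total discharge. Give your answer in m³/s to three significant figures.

w_2 = (2.31 − 0.00)/2 = 1.155 m; q_2 = 1.15 × 0.55 × 1.155 = 0.7305 m³/s
w_3 = (3.50 − 1.49)/2 = 1.005 m; q_3 = 1.07 × 0.66 × 1.005 = 0.7097 m³/s
w_4 = (4.06 − 2.31)/2 = 0.875 m; q_4 = 0.90 × 0.40 × 0.875 = 0.3150 m³/s
w_5 = (4.46 − 3.50)/2 = 0.48 m; q_5 = 0.73 × 0.37 × 0.48 = 0.1296 m³/s
w_6 = (5.04 − 4.06)/2 = 0.49 m; q_6 = 0.94 × 0.34 × 0.49 = 0.1566 m³/s
Stations 1, 7 contribute zero (depth or velocity is 0).
Q = Σ qᵢ = 2.042 m³/s

2.04 m³/s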